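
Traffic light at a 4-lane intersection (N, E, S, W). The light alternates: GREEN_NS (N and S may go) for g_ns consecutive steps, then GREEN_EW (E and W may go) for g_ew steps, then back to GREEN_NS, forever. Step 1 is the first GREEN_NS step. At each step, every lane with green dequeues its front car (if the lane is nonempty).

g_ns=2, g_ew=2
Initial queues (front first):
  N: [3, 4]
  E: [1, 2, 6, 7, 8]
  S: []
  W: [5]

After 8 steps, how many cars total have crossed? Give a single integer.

Step 1 [NS]: N:car3-GO,E:wait,S:empty,W:wait | queues: N=1 E=5 S=0 W=1
Step 2 [NS]: N:car4-GO,E:wait,S:empty,W:wait | queues: N=0 E=5 S=0 W=1
Step 3 [EW]: N:wait,E:car1-GO,S:wait,W:car5-GO | queues: N=0 E=4 S=0 W=0
Step 4 [EW]: N:wait,E:car2-GO,S:wait,W:empty | queues: N=0 E=3 S=0 W=0
Step 5 [NS]: N:empty,E:wait,S:empty,W:wait | queues: N=0 E=3 S=0 W=0
Step 6 [NS]: N:empty,E:wait,S:empty,W:wait | queues: N=0 E=3 S=0 W=0
Step 7 [EW]: N:wait,E:car6-GO,S:wait,W:empty | queues: N=0 E=2 S=0 W=0
Step 8 [EW]: N:wait,E:car7-GO,S:wait,W:empty | queues: N=0 E=1 S=0 W=0
Cars crossed by step 8: 7

Answer: 7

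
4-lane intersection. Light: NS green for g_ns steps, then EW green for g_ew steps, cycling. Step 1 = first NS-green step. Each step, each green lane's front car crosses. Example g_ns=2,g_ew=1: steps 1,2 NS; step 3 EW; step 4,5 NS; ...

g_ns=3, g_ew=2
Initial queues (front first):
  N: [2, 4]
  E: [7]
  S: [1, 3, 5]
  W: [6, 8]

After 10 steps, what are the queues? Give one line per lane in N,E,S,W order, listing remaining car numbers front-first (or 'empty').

Step 1 [NS]: N:car2-GO,E:wait,S:car1-GO,W:wait | queues: N=1 E=1 S=2 W=2
Step 2 [NS]: N:car4-GO,E:wait,S:car3-GO,W:wait | queues: N=0 E=1 S=1 W=2
Step 3 [NS]: N:empty,E:wait,S:car5-GO,W:wait | queues: N=0 E=1 S=0 W=2
Step 4 [EW]: N:wait,E:car7-GO,S:wait,W:car6-GO | queues: N=0 E=0 S=0 W=1
Step 5 [EW]: N:wait,E:empty,S:wait,W:car8-GO | queues: N=0 E=0 S=0 W=0

N: empty
E: empty
S: empty
W: empty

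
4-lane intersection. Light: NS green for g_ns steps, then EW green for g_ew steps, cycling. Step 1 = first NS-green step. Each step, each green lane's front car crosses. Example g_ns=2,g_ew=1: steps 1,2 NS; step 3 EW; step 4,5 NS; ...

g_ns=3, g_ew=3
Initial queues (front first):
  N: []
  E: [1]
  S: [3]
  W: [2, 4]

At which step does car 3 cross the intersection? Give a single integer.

Step 1 [NS]: N:empty,E:wait,S:car3-GO,W:wait | queues: N=0 E=1 S=0 W=2
Step 2 [NS]: N:empty,E:wait,S:empty,W:wait | queues: N=0 E=1 S=0 W=2
Step 3 [NS]: N:empty,E:wait,S:empty,W:wait | queues: N=0 E=1 S=0 W=2
Step 4 [EW]: N:wait,E:car1-GO,S:wait,W:car2-GO | queues: N=0 E=0 S=0 W=1
Step 5 [EW]: N:wait,E:empty,S:wait,W:car4-GO | queues: N=0 E=0 S=0 W=0
Car 3 crosses at step 1

1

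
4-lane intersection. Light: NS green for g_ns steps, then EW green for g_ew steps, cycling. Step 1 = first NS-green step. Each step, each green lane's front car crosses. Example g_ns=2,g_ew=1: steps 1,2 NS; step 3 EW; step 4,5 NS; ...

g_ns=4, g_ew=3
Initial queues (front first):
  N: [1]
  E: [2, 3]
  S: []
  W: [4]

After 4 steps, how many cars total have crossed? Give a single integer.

Step 1 [NS]: N:car1-GO,E:wait,S:empty,W:wait | queues: N=0 E=2 S=0 W=1
Step 2 [NS]: N:empty,E:wait,S:empty,W:wait | queues: N=0 E=2 S=0 W=1
Step 3 [NS]: N:empty,E:wait,S:empty,W:wait | queues: N=0 E=2 S=0 W=1
Step 4 [NS]: N:empty,E:wait,S:empty,W:wait | queues: N=0 E=2 S=0 W=1
Cars crossed by step 4: 1

Answer: 1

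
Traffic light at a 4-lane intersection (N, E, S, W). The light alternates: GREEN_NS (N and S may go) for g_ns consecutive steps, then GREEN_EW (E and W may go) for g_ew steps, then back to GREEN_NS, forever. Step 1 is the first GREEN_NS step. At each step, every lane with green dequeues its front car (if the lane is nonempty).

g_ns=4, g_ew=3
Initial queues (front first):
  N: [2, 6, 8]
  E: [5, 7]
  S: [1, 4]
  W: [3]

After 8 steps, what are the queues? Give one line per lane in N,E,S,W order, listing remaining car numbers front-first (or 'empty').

Step 1 [NS]: N:car2-GO,E:wait,S:car1-GO,W:wait | queues: N=2 E=2 S=1 W=1
Step 2 [NS]: N:car6-GO,E:wait,S:car4-GO,W:wait | queues: N=1 E=2 S=0 W=1
Step 3 [NS]: N:car8-GO,E:wait,S:empty,W:wait | queues: N=0 E=2 S=0 W=1
Step 4 [NS]: N:empty,E:wait,S:empty,W:wait | queues: N=0 E=2 S=0 W=1
Step 5 [EW]: N:wait,E:car5-GO,S:wait,W:car3-GO | queues: N=0 E=1 S=0 W=0
Step 6 [EW]: N:wait,E:car7-GO,S:wait,W:empty | queues: N=0 E=0 S=0 W=0

N: empty
E: empty
S: empty
W: empty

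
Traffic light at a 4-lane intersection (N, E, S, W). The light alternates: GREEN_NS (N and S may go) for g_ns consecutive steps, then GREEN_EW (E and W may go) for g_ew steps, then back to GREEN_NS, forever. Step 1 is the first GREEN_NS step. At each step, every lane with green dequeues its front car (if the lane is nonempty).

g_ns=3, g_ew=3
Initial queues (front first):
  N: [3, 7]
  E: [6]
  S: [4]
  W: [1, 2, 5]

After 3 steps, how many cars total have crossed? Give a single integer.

Answer: 3

Derivation:
Step 1 [NS]: N:car3-GO,E:wait,S:car4-GO,W:wait | queues: N=1 E=1 S=0 W=3
Step 2 [NS]: N:car7-GO,E:wait,S:empty,W:wait | queues: N=0 E=1 S=0 W=3
Step 3 [NS]: N:empty,E:wait,S:empty,W:wait | queues: N=0 E=1 S=0 W=3
Cars crossed by step 3: 3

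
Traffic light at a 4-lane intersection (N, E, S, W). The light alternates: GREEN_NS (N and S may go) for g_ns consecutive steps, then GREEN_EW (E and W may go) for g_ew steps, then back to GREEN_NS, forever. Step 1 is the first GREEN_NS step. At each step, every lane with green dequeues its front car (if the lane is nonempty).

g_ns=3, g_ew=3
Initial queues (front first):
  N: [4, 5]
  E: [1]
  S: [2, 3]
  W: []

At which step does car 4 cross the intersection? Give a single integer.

Step 1 [NS]: N:car4-GO,E:wait,S:car2-GO,W:wait | queues: N=1 E=1 S=1 W=0
Step 2 [NS]: N:car5-GO,E:wait,S:car3-GO,W:wait | queues: N=0 E=1 S=0 W=0
Step 3 [NS]: N:empty,E:wait,S:empty,W:wait | queues: N=0 E=1 S=0 W=0
Step 4 [EW]: N:wait,E:car1-GO,S:wait,W:empty | queues: N=0 E=0 S=0 W=0
Car 4 crosses at step 1

1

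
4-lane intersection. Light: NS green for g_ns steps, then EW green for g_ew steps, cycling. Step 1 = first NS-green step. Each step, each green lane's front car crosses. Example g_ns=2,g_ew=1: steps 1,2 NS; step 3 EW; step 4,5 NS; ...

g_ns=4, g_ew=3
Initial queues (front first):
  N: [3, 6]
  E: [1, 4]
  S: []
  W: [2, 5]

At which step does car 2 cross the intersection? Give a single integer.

Step 1 [NS]: N:car3-GO,E:wait,S:empty,W:wait | queues: N=1 E=2 S=0 W=2
Step 2 [NS]: N:car6-GO,E:wait,S:empty,W:wait | queues: N=0 E=2 S=0 W=2
Step 3 [NS]: N:empty,E:wait,S:empty,W:wait | queues: N=0 E=2 S=0 W=2
Step 4 [NS]: N:empty,E:wait,S:empty,W:wait | queues: N=0 E=2 S=0 W=2
Step 5 [EW]: N:wait,E:car1-GO,S:wait,W:car2-GO | queues: N=0 E=1 S=0 W=1
Step 6 [EW]: N:wait,E:car4-GO,S:wait,W:car5-GO | queues: N=0 E=0 S=0 W=0
Car 2 crosses at step 5

5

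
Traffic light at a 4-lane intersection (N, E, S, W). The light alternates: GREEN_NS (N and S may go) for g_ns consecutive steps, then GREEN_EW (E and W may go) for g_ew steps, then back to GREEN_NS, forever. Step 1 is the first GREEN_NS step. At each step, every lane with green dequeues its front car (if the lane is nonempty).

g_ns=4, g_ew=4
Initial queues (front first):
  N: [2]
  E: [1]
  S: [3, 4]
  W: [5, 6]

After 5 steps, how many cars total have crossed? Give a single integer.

Answer: 5

Derivation:
Step 1 [NS]: N:car2-GO,E:wait,S:car3-GO,W:wait | queues: N=0 E=1 S=1 W=2
Step 2 [NS]: N:empty,E:wait,S:car4-GO,W:wait | queues: N=0 E=1 S=0 W=2
Step 3 [NS]: N:empty,E:wait,S:empty,W:wait | queues: N=0 E=1 S=0 W=2
Step 4 [NS]: N:empty,E:wait,S:empty,W:wait | queues: N=0 E=1 S=0 W=2
Step 5 [EW]: N:wait,E:car1-GO,S:wait,W:car5-GO | queues: N=0 E=0 S=0 W=1
Cars crossed by step 5: 5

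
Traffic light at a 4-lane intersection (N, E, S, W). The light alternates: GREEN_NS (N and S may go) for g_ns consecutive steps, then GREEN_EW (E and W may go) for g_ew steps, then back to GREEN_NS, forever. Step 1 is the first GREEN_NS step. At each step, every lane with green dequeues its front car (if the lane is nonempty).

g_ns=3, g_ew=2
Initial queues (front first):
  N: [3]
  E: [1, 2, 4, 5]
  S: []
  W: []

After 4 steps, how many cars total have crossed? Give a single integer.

Answer: 2

Derivation:
Step 1 [NS]: N:car3-GO,E:wait,S:empty,W:wait | queues: N=0 E=4 S=0 W=0
Step 2 [NS]: N:empty,E:wait,S:empty,W:wait | queues: N=0 E=4 S=0 W=0
Step 3 [NS]: N:empty,E:wait,S:empty,W:wait | queues: N=0 E=4 S=0 W=0
Step 4 [EW]: N:wait,E:car1-GO,S:wait,W:empty | queues: N=0 E=3 S=0 W=0
Cars crossed by step 4: 2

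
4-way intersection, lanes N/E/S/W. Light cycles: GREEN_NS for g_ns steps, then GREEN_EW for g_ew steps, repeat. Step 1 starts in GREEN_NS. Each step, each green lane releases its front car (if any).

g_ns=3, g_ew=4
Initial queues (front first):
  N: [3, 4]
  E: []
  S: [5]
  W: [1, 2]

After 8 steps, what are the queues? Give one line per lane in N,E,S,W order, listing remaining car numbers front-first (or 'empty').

Step 1 [NS]: N:car3-GO,E:wait,S:car5-GO,W:wait | queues: N=1 E=0 S=0 W=2
Step 2 [NS]: N:car4-GO,E:wait,S:empty,W:wait | queues: N=0 E=0 S=0 W=2
Step 3 [NS]: N:empty,E:wait,S:empty,W:wait | queues: N=0 E=0 S=0 W=2
Step 4 [EW]: N:wait,E:empty,S:wait,W:car1-GO | queues: N=0 E=0 S=0 W=1
Step 5 [EW]: N:wait,E:empty,S:wait,W:car2-GO | queues: N=0 E=0 S=0 W=0

N: empty
E: empty
S: empty
W: empty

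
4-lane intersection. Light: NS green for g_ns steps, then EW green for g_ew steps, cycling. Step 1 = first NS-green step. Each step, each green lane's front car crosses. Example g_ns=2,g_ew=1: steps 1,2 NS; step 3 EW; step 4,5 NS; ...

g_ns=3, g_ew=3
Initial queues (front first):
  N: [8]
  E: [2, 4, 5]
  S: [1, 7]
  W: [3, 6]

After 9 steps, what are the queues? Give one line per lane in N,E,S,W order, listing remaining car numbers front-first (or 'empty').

Step 1 [NS]: N:car8-GO,E:wait,S:car1-GO,W:wait | queues: N=0 E=3 S=1 W=2
Step 2 [NS]: N:empty,E:wait,S:car7-GO,W:wait | queues: N=0 E=3 S=0 W=2
Step 3 [NS]: N:empty,E:wait,S:empty,W:wait | queues: N=0 E=3 S=0 W=2
Step 4 [EW]: N:wait,E:car2-GO,S:wait,W:car3-GO | queues: N=0 E=2 S=0 W=1
Step 5 [EW]: N:wait,E:car4-GO,S:wait,W:car6-GO | queues: N=0 E=1 S=0 W=0
Step 6 [EW]: N:wait,E:car5-GO,S:wait,W:empty | queues: N=0 E=0 S=0 W=0

N: empty
E: empty
S: empty
W: empty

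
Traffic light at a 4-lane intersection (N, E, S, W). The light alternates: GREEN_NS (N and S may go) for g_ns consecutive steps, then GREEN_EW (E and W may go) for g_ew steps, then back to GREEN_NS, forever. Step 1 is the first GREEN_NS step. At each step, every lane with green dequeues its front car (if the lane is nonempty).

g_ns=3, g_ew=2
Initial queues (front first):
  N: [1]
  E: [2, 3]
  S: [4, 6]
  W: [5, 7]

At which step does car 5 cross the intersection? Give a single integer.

Step 1 [NS]: N:car1-GO,E:wait,S:car4-GO,W:wait | queues: N=0 E=2 S=1 W=2
Step 2 [NS]: N:empty,E:wait,S:car6-GO,W:wait | queues: N=0 E=2 S=0 W=2
Step 3 [NS]: N:empty,E:wait,S:empty,W:wait | queues: N=0 E=2 S=0 W=2
Step 4 [EW]: N:wait,E:car2-GO,S:wait,W:car5-GO | queues: N=0 E=1 S=0 W=1
Step 5 [EW]: N:wait,E:car3-GO,S:wait,W:car7-GO | queues: N=0 E=0 S=0 W=0
Car 5 crosses at step 4

4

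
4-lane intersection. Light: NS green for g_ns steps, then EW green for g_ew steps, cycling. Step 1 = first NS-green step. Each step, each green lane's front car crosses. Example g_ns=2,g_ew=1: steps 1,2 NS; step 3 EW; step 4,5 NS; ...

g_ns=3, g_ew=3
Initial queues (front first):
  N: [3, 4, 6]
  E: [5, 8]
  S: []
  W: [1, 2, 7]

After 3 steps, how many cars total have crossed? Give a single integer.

Step 1 [NS]: N:car3-GO,E:wait,S:empty,W:wait | queues: N=2 E=2 S=0 W=3
Step 2 [NS]: N:car4-GO,E:wait,S:empty,W:wait | queues: N=1 E=2 S=0 W=3
Step 3 [NS]: N:car6-GO,E:wait,S:empty,W:wait | queues: N=0 E=2 S=0 W=3
Cars crossed by step 3: 3

Answer: 3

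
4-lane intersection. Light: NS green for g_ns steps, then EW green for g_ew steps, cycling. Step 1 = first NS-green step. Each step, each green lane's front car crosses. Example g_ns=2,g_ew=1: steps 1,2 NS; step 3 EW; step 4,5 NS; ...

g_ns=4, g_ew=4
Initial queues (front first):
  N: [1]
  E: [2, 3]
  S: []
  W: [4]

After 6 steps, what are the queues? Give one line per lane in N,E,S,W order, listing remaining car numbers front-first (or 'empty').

Step 1 [NS]: N:car1-GO,E:wait,S:empty,W:wait | queues: N=0 E=2 S=0 W=1
Step 2 [NS]: N:empty,E:wait,S:empty,W:wait | queues: N=0 E=2 S=0 W=1
Step 3 [NS]: N:empty,E:wait,S:empty,W:wait | queues: N=0 E=2 S=0 W=1
Step 4 [NS]: N:empty,E:wait,S:empty,W:wait | queues: N=0 E=2 S=0 W=1
Step 5 [EW]: N:wait,E:car2-GO,S:wait,W:car4-GO | queues: N=0 E=1 S=0 W=0
Step 6 [EW]: N:wait,E:car3-GO,S:wait,W:empty | queues: N=0 E=0 S=0 W=0

N: empty
E: empty
S: empty
W: empty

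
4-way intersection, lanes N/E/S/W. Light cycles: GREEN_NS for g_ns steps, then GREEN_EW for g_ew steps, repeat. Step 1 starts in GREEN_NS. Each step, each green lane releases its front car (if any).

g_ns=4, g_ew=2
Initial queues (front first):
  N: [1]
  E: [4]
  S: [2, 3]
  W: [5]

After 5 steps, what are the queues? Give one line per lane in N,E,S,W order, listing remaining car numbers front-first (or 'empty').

Step 1 [NS]: N:car1-GO,E:wait,S:car2-GO,W:wait | queues: N=0 E=1 S=1 W=1
Step 2 [NS]: N:empty,E:wait,S:car3-GO,W:wait | queues: N=0 E=1 S=0 W=1
Step 3 [NS]: N:empty,E:wait,S:empty,W:wait | queues: N=0 E=1 S=0 W=1
Step 4 [NS]: N:empty,E:wait,S:empty,W:wait | queues: N=0 E=1 S=0 W=1
Step 5 [EW]: N:wait,E:car4-GO,S:wait,W:car5-GO | queues: N=0 E=0 S=0 W=0

N: empty
E: empty
S: empty
W: empty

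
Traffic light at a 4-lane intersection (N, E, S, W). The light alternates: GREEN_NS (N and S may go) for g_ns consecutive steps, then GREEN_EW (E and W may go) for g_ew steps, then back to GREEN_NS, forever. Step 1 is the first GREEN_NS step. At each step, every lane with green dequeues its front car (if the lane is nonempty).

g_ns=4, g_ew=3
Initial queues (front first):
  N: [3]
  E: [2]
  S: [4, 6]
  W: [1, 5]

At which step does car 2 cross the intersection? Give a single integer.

Step 1 [NS]: N:car3-GO,E:wait,S:car4-GO,W:wait | queues: N=0 E=1 S=1 W=2
Step 2 [NS]: N:empty,E:wait,S:car6-GO,W:wait | queues: N=0 E=1 S=0 W=2
Step 3 [NS]: N:empty,E:wait,S:empty,W:wait | queues: N=0 E=1 S=0 W=2
Step 4 [NS]: N:empty,E:wait,S:empty,W:wait | queues: N=0 E=1 S=0 W=2
Step 5 [EW]: N:wait,E:car2-GO,S:wait,W:car1-GO | queues: N=0 E=0 S=0 W=1
Step 6 [EW]: N:wait,E:empty,S:wait,W:car5-GO | queues: N=0 E=0 S=0 W=0
Car 2 crosses at step 5

5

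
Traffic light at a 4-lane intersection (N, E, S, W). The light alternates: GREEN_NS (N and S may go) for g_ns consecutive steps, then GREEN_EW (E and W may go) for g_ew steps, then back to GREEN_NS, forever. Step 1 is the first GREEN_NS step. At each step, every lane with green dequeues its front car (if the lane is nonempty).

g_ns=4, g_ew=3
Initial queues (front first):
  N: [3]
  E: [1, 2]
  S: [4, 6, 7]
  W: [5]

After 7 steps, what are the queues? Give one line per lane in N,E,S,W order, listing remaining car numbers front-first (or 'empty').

Step 1 [NS]: N:car3-GO,E:wait,S:car4-GO,W:wait | queues: N=0 E=2 S=2 W=1
Step 2 [NS]: N:empty,E:wait,S:car6-GO,W:wait | queues: N=0 E=2 S=1 W=1
Step 3 [NS]: N:empty,E:wait,S:car7-GO,W:wait | queues: N=0 E=2 S=0 W=1
Step 4 [NS]: N:empty,E:wait,S:empty,W:wait | queues: N=0 E=2 S=0 W=1
Step 5 [EW]: N:wait,E:car1-GO,S:wait,W:car5-GO | queues: N=0 E=1 S=0 W=0
Step 6 [EW]: N:wait,E:car2-GO,S:wait,W:empty | queues: N=0 E=0 S=0 W=0

N: empty
E: empty
S: empty
W: empty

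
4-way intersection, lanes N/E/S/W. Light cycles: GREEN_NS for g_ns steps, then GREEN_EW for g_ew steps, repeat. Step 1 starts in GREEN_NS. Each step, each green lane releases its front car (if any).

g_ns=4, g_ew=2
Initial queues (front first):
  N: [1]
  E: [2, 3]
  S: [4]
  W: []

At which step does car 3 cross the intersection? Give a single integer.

Step 1 [NS]: N:car1-GO,E:wait,S:car4-GO,W:wait | queues: N=0 E=2 S=0 W=0
Step 2 [NS]: N:empty,E:wait,S:empty,W:wait | queues: N=0 E=2 S=0 W=0
Step 3 [NS]: N:empty,E:wait,S:empty,W:wait | queues: N=0 E=2 S=0 W=0
Step 4 [NS]: N:empty,E:wait,S:empty,W:wait | queues: N=0 E=2 S=0 W=0
Step 5 [EW]: N:wait,E:car2-GO,S:wait,W:empty | queues: N=0 E=1 S=0 W=0
Step 6 [EW]: N:wait,E:car3-GO,S:wait,W:empty | queues: N=0 E=0 S=0 W=0
Car 3 crosses at step 6

6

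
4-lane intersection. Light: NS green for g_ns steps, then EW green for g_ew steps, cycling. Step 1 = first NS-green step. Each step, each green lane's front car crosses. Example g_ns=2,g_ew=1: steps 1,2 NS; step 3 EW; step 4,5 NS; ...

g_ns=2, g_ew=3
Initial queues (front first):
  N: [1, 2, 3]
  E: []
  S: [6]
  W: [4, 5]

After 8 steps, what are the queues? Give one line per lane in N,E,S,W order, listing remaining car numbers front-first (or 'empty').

Step 1 [NS]: N:car1-GO,E:wait,S:car6-GO,W:wait | queues: N=2 E=0 S=0 W=2
Step 2 [NS]: N:car2-GO,E:wait,S:empty,W:wait | queues: N=1 E=0 S=0 W=2
Step 3 [EW]: N:wait,E:empty,S:wait,W:car4-GO | queues: N=1 E=0 S=0 W=1
Step 4 [EW]: N:wait,E:empty,S:wait,W:car5-GO | queues: N=1 E=0 S=0 W=0
Step 5 [EW]: N:wait,E:empty,S:wait,W:empty | queues: N=1 E=0 S=0 W=0
Step 6 [NS]: N:car3-GO,E:wait,S:empty,W:wait | queues: N=0 E=0 S=0 W=0

N: empty
E: empty
S: empty
W: empty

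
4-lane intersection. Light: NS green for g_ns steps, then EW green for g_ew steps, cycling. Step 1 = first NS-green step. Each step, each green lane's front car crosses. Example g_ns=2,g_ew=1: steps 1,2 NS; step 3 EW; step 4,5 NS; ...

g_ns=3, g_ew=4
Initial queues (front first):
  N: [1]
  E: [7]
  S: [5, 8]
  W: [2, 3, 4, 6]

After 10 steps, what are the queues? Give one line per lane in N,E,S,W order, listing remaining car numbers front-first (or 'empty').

Step 1 [NS]: N:car1-GO,E:wait,S:car5-GO,W:wait | queues: N=0 E=1 S=1 W=4
Step 2 [NS]: N:empty,E:wait,S:car8-GO,W:wait | queues: N=0 E=1 S=0 W=4
Step 3 [NS]: N:empty,E:wait,S:empty,W:wait | queues: N=0 E=1 S=0 W=4
Step 4 [EW]: N:wait,E:car7-GO,S:wait,W:car2-GO | queues: N=0 E=0 S=0 W=3
Step 5 [EW]: N:wait,E:empty,S:wait,W:car3-GO | queues: N=0 E=0 S=0 W=2
Step 6 [EW]: N:wait,E:empty,S:wait,W:car4-GO | queues: N=0 E=0 S=0 W=1
Step 7 [EW]: N:wait,E:empty,S:wait,W:car6-GO | queues: N=0 E=0 S=0 W=0

N: empty
E: empty
S: empty
W: empty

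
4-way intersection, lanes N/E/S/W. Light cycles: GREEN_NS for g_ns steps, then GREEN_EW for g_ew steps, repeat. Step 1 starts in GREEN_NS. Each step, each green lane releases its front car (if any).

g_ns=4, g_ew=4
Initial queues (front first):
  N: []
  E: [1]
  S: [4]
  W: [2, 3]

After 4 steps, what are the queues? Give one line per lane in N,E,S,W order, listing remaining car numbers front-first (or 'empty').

Step 1 [NS]: N:empty,E:wait,S:car4-GO,W:wait | queues: N=0 E=1 S=0 W=2
Step 2 [NS]: N:empty,E:wait,S:empty,W:wait | queues: N=0 E=1 S=0 W=2
Step 3 [NS]: N:empty,E:wait,S:empty,W:wait | queues: N=0 E=1 S=0 W=2
Step 4 [NS]: N:empty,E:wait,S:empty,W:wait | queues: N=0 E=1 S=0 W=2

N: empty
E: 1
S: empty
W: 2 3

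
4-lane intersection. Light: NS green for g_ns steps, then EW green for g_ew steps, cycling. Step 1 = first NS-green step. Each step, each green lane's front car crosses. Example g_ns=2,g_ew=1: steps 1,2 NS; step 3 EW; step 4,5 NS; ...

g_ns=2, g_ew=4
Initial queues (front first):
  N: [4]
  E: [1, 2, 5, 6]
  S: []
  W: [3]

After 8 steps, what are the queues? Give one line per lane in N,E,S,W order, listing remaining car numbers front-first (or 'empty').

Step 1 [NS]: N:car4-GO,E:wait,S:empty,W:wait | queues: N=0 E=4 S=0 W=1
Step 2 [NS]: N:empty,E:wait,S:empty,W:wait | queues: N=0 E=4 S=0 W=1
Step 3 [EW]: N:wait,E:car1-GO,S:wait,W:car3-GO | queues: N=0 E=3 S=0 W=0
Step 4 [EW]: N:wait,E:car2-GO,S:wait,W:empty | queues: N=0 E=2 S=0 W=0
Step 5 [EW]: N:wait,E:car5-GO,S:wait,W:empty | queues: N=0 E=1 S=0 W=0
Step 6 [EW]: N:wait,E:car6-GO,S:wait,W:empty | queues: N=0 E=0 S=0 W=0

N: empty
E: empty
S: empty
W: empty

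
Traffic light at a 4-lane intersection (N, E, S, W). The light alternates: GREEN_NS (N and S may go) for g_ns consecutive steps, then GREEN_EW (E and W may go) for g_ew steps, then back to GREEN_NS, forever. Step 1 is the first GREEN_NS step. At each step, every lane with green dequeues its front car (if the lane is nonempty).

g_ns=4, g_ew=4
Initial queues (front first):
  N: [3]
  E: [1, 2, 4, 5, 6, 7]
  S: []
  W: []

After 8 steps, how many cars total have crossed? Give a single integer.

Step 1 [NS]: N:car3-GO,E:wait,S:empty,W:wait | queues: N=0 E=6 S=0 W=0
Step 2 [NS]: N:empty,E:wait,S:empty,W:wait | queues: N=0 E=6 S=0 W=0
Step 3 [NS]: N:empty,E:wait,S:empty,W:wait | queues: N=0 E=6 S=0 W=0
Step 4 [NS]: N:empty,E:wait,S:empty,W:wait | queues: N=0 E=6 S=0 W=0
Step 5 [EW]: N:wait,E:car1-GO,S:wait,W:empty | queues: N=0 E=5 S=0 W=0
Step 6 [EW]: N:wait,E:car2-GO,S:wait,W:empty | queues: N=0 E=4 S=0 W=0
Step 7 [EW]: N:wait,E:car4-GO,S:wait,W:empty | queues: N=0 E=3 S=0 W=0
Step 8 [EW]: N:wait,E:car5-GO,S:wait,W:empty | queues: N=0 E=2 S=0 W=0
Cars crossed by step 8: 5

Answer: 5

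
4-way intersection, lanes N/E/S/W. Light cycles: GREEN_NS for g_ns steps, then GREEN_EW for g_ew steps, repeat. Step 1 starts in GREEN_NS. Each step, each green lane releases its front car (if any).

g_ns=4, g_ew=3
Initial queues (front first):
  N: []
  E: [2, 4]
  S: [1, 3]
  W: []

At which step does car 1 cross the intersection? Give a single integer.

Step 1 [NS]: N:empty,E:wait,S:car1-GO,W:wait | queues: N=0 E=2 S=1 W=0
Step 2 [NS]: N:empty,E:wait,S:car3-GO,W:wait | queues: N=0 E=2 S=0 W=0
Step 3 [NS]: N:empty,E:wait,S:empty,W:wait | queues: N=0 E=2 S=0 W=0
Step 4 [NS]: N:empty,E:wait,S:empty,W:wait | queues: N=0 E=2 S=0 W=0
Step 5 [EW]: N:wait,E:car2-GO,S:wait,W:empty | queues: N=0 E=1 S=0 W=0
Step 6 [EW]: N:wait,E:car4-GO,S:wait,W:empty | queues: N=0 E=0 S=0 W=0
Car 1 crosses at step 1

1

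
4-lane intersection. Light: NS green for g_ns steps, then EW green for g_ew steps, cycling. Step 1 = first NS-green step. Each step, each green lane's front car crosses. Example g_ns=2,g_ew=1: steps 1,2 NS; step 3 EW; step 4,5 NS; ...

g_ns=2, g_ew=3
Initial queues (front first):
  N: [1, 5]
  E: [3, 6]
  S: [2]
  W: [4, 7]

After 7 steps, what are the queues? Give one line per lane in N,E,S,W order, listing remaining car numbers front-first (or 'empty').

Step 1 [NS]: N:car1-GO,E:wait,S:car2-GO,W:wait | queues: N=1 E=2 S=0 W=2
Step 2 [NS]: N:car5-GO,E:wait,S:empty,W:wait | queues: N=0 E=2 S=0 W=2
Step 3 [EW]: N:wait,E:car3-GO,S:wait,W:car4-GO | queues: N=0 E=1 S=0 W=1
Step 4 [EW]: N:wait,E:car6-GO,S:wait,W:car7-GO | queues: N=0 E=0 S=0 W=0

N: empty
E: empty
S: empty
W: empty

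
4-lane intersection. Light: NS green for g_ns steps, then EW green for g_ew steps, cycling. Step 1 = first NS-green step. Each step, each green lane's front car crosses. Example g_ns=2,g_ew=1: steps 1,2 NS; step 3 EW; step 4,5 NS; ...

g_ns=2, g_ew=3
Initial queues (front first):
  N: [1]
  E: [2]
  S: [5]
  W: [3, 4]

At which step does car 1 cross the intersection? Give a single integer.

Step 1 [NS]: N:car1-GO,E:wait,S:car5-GO,W:wait | queues: N=0 E=1 S=0 W=2
Step 2 [NS]: N:empty,E:wait,S:empty,W:wait | queues: N=0 E=1 S=0 W=2
Step 3 [EW]: N:wait,E:car2-GO,S:wait,W:car3-GO | queues: N=0 E=0 S=0 W=1
Step 4 [EW]: N:wait,E:empty,S:wait,W:car4-GO | queues: N=0 E=0 S=0 W=0
Car 1 crosses at step 1

1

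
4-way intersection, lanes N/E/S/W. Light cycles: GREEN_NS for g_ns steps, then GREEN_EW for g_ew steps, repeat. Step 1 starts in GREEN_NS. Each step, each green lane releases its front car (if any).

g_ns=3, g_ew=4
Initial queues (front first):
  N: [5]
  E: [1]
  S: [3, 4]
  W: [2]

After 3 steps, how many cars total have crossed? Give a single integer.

Step 1 [NS]: N:car5-GO,E:wait,S:car3-GO,W:wait | queues: N=0 E=1 S=1 W=1
Step 2 [NS]: N:empty,E:wait,S:car4-GO,W:wait | queues: N=0 E=1 S=0 W=1
Step 3 [NS]: N:empty,E:wait,S:empty,W:wait | queues: N=0 E=1 S=0 W=1
Cars crossed by step 3: 3

Answer: 3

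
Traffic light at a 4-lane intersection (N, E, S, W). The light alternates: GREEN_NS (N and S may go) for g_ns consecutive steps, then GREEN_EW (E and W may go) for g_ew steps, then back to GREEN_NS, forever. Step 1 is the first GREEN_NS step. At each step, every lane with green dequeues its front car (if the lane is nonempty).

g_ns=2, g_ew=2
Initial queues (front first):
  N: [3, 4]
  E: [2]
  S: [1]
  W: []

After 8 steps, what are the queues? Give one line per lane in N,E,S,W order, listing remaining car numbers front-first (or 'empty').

Step 1 [NS]: N:car3-GO,E:wait,S:car1-GO,W:wait | queues: N=1 E=1 S=0 W=0
Step 2 [NS]: N:car4-GO,E:wait,S:empty,W:wait | queues: N=0 E=1 S=0 W=0
Step 3 [EW]: N:wait,E:car2-GO,S:wait,W:empty | queues: N=0 E=0 S=0 W=0

N: empty
E: empty
S: empty
W: empty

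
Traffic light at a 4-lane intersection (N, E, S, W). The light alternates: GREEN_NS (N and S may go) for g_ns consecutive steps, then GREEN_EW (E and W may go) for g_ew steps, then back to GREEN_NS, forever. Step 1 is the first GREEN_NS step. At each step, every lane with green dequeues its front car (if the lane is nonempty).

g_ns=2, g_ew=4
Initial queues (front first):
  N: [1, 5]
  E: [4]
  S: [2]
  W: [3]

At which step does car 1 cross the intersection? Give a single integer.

Step 1 [NS]: N:car1-GO,E:wait,S:car2-GO,W:wait | queues: N=1 E=1 S=0 W=1
Step 2 [NS]: N:car5-GO,E:wait,S:empty,W:wait | queues: N=0 E=1 S=0 W=1
Step 3 [EW]: N:wait,E:car4-GO,S:wait,W:car3-GO | queues: N=0 E=0 S=0 W=0
Car 1 crosses at step 1

1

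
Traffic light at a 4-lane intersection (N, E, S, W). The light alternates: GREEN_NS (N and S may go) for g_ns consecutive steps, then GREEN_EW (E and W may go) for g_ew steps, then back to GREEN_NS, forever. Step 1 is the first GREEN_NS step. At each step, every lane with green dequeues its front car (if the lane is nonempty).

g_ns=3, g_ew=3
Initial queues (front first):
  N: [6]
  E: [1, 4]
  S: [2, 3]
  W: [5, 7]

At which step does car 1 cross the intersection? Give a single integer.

Step 1 [NS]: N:car6-GO,E:wait,S:car2-GO,W:wait | queues: N=0 E=2 S=1 W=2
Step 2 [NS]: N:empty,E:wait,S:car3-GO,W:wait | queues: N=0 E=2 S=0 W=2
Step 3 [NS]: N:empty,E:wait,S:empty,W:wait | queues: N=0 E=2 S=0 W=2
Step 4 [EW]: N:wait,E:car1-GO,S:wait,W:car5-GO | queues: N=0 E=1 S=0 W=1
Step 5 [EW]: N:wait,E:car4-GO,S:wait,W:car7-GO | queues: N=0 E=0 S=0 W=0
Car 1 crosses at step 4

4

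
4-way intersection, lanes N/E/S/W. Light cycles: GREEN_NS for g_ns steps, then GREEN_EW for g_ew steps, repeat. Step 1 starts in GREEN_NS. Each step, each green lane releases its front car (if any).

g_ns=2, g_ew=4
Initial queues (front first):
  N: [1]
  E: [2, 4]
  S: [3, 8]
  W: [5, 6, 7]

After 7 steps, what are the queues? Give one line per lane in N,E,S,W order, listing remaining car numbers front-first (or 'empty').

Step 1 [NS]: N:car1-GO,E:wait,S:car3-GO,W:wait | queues: N=0 E=2 S=1 W=3
Step 2 [NS]: N:empty,E:wait,S:car8-GO,W:wait | queues: N=0 E=2 S=0 W=3
Step 3 [EW]: N:wait,E:car2-GO,S:wait,W:car5-GO | queues: N=0 E=1 S=0 W=2
Step 4 [EW]: N:wait,E:car4-GO,S:wait,W:car6-GO | queues: N=0 E=0 S=0 W=1
Step 5 [EW]: N:wait,E:empty,S:wait,W:car7-GO | queues: N=0 E=0 S=0 W=0

N: empty
E: empty
S: empty
W: empty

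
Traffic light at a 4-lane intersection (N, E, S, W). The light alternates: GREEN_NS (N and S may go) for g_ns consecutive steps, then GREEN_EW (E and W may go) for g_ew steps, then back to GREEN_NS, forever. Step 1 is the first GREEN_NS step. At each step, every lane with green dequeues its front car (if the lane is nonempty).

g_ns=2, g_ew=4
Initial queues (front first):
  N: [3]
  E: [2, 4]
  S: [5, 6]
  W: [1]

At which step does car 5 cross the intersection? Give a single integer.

Step 1 [NS]: N:car3-GO,E:wait,S:car5-GO,W:wait | queues: N=0 E=2 S=1 W=1
Step 2 [NS]: N:empty,E:wait,S:car6-GO,W:wait | queues: N=0 E=2 S=0 W=1
Step 3 [EW]: N:wait,E:car2-GO,S:wait,W:car1-GO | queues: N=0 E=1 S=0 W=0
Step 4 [EW]: N:wait,E:car4-GO,S:wait,W:empty | queues: N=0 E=0 S=0 W=0
Car 5 crosses at step 1

1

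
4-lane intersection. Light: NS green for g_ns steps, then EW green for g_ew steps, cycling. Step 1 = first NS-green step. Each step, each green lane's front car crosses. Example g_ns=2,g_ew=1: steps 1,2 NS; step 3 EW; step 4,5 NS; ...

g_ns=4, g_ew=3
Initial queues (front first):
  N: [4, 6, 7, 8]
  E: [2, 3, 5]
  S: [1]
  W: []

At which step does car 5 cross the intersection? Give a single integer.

Step 1 [NS]: N:car4-GO,E:wait,S:car1-GO,W:wait | queues: N=3 E=3 S=0 W=0
Step 2 [NS]: N:car6-GO,E:wait,S:empty,W:wait | queues: N=2 E=3 S=0 W=0
Step 3 [NS]: N:car7-GO,E:wait,S:empty,W:wait | queues: N=1 E=3 S=0 W=0
Step 4 [NS]: N:car8-GO,E:wait,S:empty,W:wait | queues: N=0 E=3 S=0 W=0
Step 5 [EW]: N:wait,E:car2-GO,S:wait,W:empty | queues: N=0 E=2 S=0 W=0
Step 6 [EW]: N:wait,E:car3-GO,S:wait,W:empty | queues: N=0 E=1 S=0 W=0
Step 7 [EW]: N:wait,E:car5-GO,S:wait,W:empty | queues: N=0 E=0 S=0 W=0
Car 5 crosses at step 7

7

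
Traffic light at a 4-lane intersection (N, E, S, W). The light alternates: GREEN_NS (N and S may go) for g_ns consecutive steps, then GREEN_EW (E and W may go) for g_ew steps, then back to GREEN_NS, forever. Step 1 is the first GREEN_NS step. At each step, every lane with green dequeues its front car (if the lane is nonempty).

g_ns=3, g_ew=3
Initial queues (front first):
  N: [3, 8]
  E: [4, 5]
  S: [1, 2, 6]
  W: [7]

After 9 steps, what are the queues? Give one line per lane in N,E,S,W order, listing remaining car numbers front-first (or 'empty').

Step 1 [NS]: N:car3-GO,E:wait,S:car1-GO,W:wait | queues: N=1 E=2 S=2 W=1
Step 2 [NS]: N:car8-GO,E:wait,S:car2-GO,W:wait | queues: N=0 E=2 S=1 W=1
Step 3 [NS]: N:empty,E:wait,S:car6-GO,W:wait | queues: N=0 E=2 S=0 W=1
Step 4 [EW]: N:wait,E:car4-GO,S:wait,W:car7-GO | queues: N=0 E=1 S=0 W=0
Step 5 [EW]: N:wait,E:car5-GO,S:wait,W:empty | queues: N=0 E=0 S=0 W=0

N: empty
E: empty
S: empty
W: empty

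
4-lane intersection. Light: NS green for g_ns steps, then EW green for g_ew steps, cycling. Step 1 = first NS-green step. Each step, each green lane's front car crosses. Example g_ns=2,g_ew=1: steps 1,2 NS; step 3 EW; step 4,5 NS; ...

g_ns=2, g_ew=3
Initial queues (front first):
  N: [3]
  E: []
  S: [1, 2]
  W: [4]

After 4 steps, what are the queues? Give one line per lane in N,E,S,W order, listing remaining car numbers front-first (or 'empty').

Step 1 [NS]: N:car3-GO,E:wait,S:car1-GO,W:wait | queues: N=0 E=0 S=1 W=1
Step 2 [NS]: N:empty,E:wait,S:car2-GO,W:wait | queues: N=0 E=0 S=0 W=1
Step 3 [EW]: N:wait,E:empty,S:wait,W:car4-GO | queues: N=0 E=0 S=0 W=0

N: empty
E: empty
S: empty
W: empty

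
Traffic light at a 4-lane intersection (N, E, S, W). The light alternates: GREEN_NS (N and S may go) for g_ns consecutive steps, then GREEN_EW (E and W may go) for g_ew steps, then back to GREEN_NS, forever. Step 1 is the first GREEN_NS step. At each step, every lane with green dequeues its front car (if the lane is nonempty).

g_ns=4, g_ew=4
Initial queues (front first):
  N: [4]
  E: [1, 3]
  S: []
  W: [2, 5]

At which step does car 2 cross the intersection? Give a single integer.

Step 1 [NS]: N:car4-GO,E:wait,S:empty,W:wait | queues: N=0 E=2 S=0 W=2
Step 2 [NS]: N:empty,E:wait,S:empty,W:wait | queues: N=0 E=2 S=0 W=2
Step 3 [NS]: N:empty,E:wait,S:empty,W:wait | queues: N=0 E=2 S=0 W=2
Step 4 [NS]: N:empty,E:wait,S:empty,W:wait | queues: N=0 E=2 S=0 W=2
Step 5 [EW]: N:wait,E:car1-GO,S:wait,W:car2-GO | queues: N=0 E=1 S=0 W=1
Step 6 [EW]: N:wait,E:car3-GO,S:wait,W:car5-GO | queues: N=0 E=0 S=0 W=0
Car 2 crosses at step 5

5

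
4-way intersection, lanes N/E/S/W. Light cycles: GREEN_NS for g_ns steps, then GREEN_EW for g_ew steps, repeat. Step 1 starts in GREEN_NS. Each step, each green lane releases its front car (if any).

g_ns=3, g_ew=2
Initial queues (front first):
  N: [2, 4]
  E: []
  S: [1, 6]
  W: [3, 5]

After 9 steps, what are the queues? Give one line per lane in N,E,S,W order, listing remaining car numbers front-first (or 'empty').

Step 1 [NS]: N:car2-GO,E:wait,S:car1-GO,W:wait | queues: N=1 E=0 S=1 W=2
Step 2 [NS]: N:car4-GO,E:wait,S:car6-GO,W:wait | queues: N=0 E=0 S=0 W=2
Step 3 [NS]: N:empty,E:wait,S:empty,W:wait | queues: N=0 E=0 S=0 W=2
Step 4 [EW]: N:wait,E:empty,S:wait,W:car3-GO | queues: N=0 E=0 S=0 W=1
Step 5 [EW]: N:wait,E:empty,S:wait,W:car5-GO | queues: N=0 E=0 S=0 W=0

N: empty
E: empty
S: empty
W: empty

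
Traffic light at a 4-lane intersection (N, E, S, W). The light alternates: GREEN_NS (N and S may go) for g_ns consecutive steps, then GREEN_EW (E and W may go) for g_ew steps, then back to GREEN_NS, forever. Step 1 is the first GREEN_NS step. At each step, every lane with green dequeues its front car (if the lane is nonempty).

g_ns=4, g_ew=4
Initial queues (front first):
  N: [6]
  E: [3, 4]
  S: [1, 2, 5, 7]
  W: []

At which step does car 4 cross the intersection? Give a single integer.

Step 1 [NS]: N:car6-GO,E:wait,S:car1-GO,W:wait | queues: N=0 E=2 S=3 W=0
Step 2 [NS]: N:empty,E:wait,S:car2-GO,W:wait | queues: N=0 E=2 S=2 W=0
Step 3 [NS]: N:empty,E:wait,S:car5-GO,W:wait | queues: N=0 E=2 S=1 W=0
Step 4 [NS]: N:empty,E:wait,S:car7-GO,W:wait | queues: N=0 E=2 S=0 W=0
Step 5 [EW]: N:wait,E:car3-GO,S:wait,W:empty | queues: N=0 E=1 S=0 W=0
Step 6 [EW]: N:wait,E:car4-GO,S:wait,W:empty | queues: N=0 E=0 S=0 W=0
Car 4 crosses at step 6

6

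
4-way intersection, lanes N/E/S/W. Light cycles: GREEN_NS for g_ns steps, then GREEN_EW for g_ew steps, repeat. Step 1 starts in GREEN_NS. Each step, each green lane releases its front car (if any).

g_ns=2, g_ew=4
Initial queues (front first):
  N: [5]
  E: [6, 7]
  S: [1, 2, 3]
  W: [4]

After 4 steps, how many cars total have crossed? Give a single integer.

Step 1 [NS]: N:car5-GO,E:wait,S:car1-GO,W:wait | queues: N=0 E=2 S=2 W=1
Step 2 [NS]: N:empty,E:wait,S:car2-GO,W:wait | queues: N=0 E=2 S=1 W=1
Step 3 [EW]: N:wait,E:car6-GO,S:wait,W:car4-GO | queues: N=0 E=1 S=1 W=0
Step 4 [EW]: N:wait,E:car7-GO,S:wait,W:empty | queues: N=0 E=0 S=1 W=0
Cars crossed by step 4: 6

Answer: 6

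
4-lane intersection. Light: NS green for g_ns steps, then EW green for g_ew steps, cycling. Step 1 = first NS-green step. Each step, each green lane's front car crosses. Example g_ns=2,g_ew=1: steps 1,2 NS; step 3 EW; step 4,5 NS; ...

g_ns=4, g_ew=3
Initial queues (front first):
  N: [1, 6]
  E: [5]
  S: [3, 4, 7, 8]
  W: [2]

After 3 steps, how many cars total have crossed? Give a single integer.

Answer: 5

Derivation:
Step 1 [NS]: N:car1-GO,E:wait,S:car3-GO,W:wait | queues: N=1 E=1 S=3 W=1
Step 2 [NS]: N:car6-GO,E:wait,S:car4-GO,W:wait | queues: N=0 E=1 S=2 W=1
Step 3 [NS]: N:empty,E:wait,S:car7-GO,W:wait | queues: N=0 E=1 S=1 W=1
Cars crossed by step 3: 5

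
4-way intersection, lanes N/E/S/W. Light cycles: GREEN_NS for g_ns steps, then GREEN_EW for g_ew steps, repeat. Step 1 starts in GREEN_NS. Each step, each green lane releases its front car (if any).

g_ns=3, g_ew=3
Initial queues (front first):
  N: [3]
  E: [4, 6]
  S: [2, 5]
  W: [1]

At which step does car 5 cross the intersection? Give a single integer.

Step 1 [NS]: N:car3-GO,E:wait,S:car2-GO,W:wait | queues: N=0 E=2 S=1 W=1
Step 2 [NS]: N:empty,E:wait,S:car5-GO,W:wait | queues: N=0 E=2 S=0 W=1
Step 3 [NS]: N:empty,E:wait,S:empty,W:wait | queues: N=0 E=2 S=0 W=1
Step 4 [EW]: N:wait,E:car4-GO,S:wait,W:car1-GO | queues: N=0 E=1 S=0 W=0
Step 5 [EW]: N:wait,E:car6-GO,S:wait,W:empty | queues: N=0 E=0 S=0 W=0
Car 5 crosses at step 2

2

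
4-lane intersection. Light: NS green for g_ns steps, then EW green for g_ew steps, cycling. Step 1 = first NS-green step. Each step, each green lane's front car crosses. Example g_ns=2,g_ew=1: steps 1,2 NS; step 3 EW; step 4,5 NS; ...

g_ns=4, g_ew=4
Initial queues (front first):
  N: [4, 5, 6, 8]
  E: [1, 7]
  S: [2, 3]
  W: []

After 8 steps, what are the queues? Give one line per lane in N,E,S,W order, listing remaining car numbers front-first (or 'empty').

Step 1 [NS]: N:car4-GO,E:wait,S:car2-GO,W:wait | queues: N=3 E=2 S=1 W=0
Step 2 [NS]: N:car5-GO,E:wait,S:car3-GO,W:wait | queues: N=2 E=2 S=0 W=0
Step 3 [NS]: N:car6-GO,E:wait,S:empty,W:wait | queues: N=1 E=2 S=0 W=0
Step 4 [NS]: N:car8-GO,E:wait,S:empty,W:wait | queues: N=0 E=2 S=0 W=0
Step 5 [EW]: N:wait,E:car1-GO,S:wait,W:empty | queues: N=0 E=1 S=0 W=0
Step 6 [EW]: N:wait,E:car7-GO,S:wait,W:empty | queues: N=0 E=0 S=0 W=0

N: empty
E: empty
S: empty
W: empty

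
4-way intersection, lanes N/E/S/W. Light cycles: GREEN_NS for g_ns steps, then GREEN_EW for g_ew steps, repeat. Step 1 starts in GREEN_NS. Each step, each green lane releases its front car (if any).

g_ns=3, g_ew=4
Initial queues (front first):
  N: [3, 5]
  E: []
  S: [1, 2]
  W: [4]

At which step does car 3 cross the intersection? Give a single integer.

Step 1 [NS]: N:car3-GO,E:wait,S:car1-GO,W:wait | queues: N=1 E=0 S=1 W=1
Step 2 [NS]: N:car5-GO,E:wait,S:car2-GO,W:wait | queues: N=0 E=0 S=0 W=1
Step 3 [NS]: N:empty,E:wait,S:empty,W:wait | queues: N=0 E=0 S=0 W=1
Step 4 [EW]: N:wait,E:empty,S:wait,W:car4-GO | queues: N=0 E=0 S=0 W=0
Car 3 crosses at step 1

1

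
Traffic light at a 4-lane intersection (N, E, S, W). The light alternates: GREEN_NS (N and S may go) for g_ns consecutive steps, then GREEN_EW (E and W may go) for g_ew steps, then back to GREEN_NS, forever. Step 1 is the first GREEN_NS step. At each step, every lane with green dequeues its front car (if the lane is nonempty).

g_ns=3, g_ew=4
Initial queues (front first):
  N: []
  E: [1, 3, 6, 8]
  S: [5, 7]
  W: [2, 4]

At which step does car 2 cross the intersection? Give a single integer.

Step 1 [NS]: N:empty,E:wait,S:car5-GO,W:wait | queues: N=0 E=4 S=1 W=2
Step 2 [NS]: N:empty,E:wait,S:car7-GO,W:wait | queues: N=0 E=4 S=0 W=2
Step 3 [NS]: N:empty,E:wait,S:empty,W:wait | queues: N=0 E=4 S=0 W=2
Step 4 [EW]: N:wait,E:car1-GO,S:wait,W:car2-GO | queues: N=0 E=3 S=0 W=1
Step 5 [EW]: N:wait,E:car3-GO,S:wait,W:car4-GO | queues: N=0 E=2 S=0 W=0
Step 6 [EW]: N:wait,E:car6-GO,S:wait,W:empty | queues: N=0 E=1 S=0 W=0
Step 7 [EW]: N:wait,E:car8-GO,S:wait,W:empty | queues: N=0 E=0 S=0 W=0
Car 2 crosses at step 4

4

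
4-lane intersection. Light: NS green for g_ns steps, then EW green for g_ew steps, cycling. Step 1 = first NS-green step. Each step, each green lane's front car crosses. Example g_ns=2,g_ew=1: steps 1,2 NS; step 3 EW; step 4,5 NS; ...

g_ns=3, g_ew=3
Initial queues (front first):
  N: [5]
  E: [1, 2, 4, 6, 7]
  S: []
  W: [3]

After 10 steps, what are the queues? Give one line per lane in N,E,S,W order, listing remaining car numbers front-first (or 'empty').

Step 1 [NS]: N:car5-GO,E:wait,S:empty,W:wait | queues: N=0 E=5 S=0 W=1
Step 2 [NS]: N:empty,E:wait,S:empty,W:wait | queues: N=0 E=5 S=0 W=1
Step 3 [NS]: N:empty,E:wait,S:empty,W:wait | queues: N=0 E=5 S=0 W=1
Step 4 [EW]: N:wait,E:car1-GO,S:wait,W:car3-GO | queues: N=0 E=4 S=0 W=0
Step 5 [EW]: N:wait,E:car2-GO,S:wait,W:empty | queues: N=0 E=3 S=0 W=0
Step 6 [EW]: N:wait,E:car4-GO,S:wait,W:empty | queues: N=0 E=2 S=0 W=0
Step 7 [NS]: N:empty,E:wait,S:empty,W:wait | queues: N=0 E=2 S=0 W=0
Step 8 [NS]: N:empty,E:wait,S:empty,W:wait | queues: N=0 E=2 S=0 W=0
Step 9 [NS]: N:empty,E:wait,S:empty,W:wait | queues: N=0 E=2 S=0 W=0
Step 10 [EW]: N:wait,E:car6-GO,S:wait,W:empty | queues: N=0 E=1 S=0 W=0

N: empty
E: 7
S: empty
W: empty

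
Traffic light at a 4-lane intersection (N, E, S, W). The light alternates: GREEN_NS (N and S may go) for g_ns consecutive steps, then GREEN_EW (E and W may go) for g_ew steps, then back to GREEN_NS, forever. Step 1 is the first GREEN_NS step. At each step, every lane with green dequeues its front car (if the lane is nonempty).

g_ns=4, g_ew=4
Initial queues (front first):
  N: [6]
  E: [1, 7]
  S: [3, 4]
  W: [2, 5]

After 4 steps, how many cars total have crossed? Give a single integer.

Step 1 [NS]: N:car6-GO,E:wait,S:car3-GO,W:wait | queues: N=0 E=2 S=1 W=2
Step 2 [NS]: N:empty,E:wait,S:car4-GO,W:wait | queues: N=0 E=2 S=0 W=2
Step 3 [NS]: N:empty,E:wait,S:empty,W:wait | queues: N=0 E=2 S=0 W=2
Step 4 [NS]: N:empty,E:wait,S:empty,W:wait | queues: N=0 E=2 S=0 W=2
Cars crossed by step 4: 3

Answer: 3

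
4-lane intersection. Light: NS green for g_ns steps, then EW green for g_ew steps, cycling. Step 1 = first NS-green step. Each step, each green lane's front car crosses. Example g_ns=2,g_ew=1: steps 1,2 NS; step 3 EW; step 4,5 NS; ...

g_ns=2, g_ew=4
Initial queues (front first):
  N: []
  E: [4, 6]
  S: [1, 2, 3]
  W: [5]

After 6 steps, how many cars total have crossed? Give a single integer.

Answer: 5

Derivation:
Step 1 [NS]: N:empty,E:wait,S:car1-GO,W:wait | queues: N=0 E=2 S=2 W=1
Step 2 [NS]: N:empty,E:wait,S:car2-GO,W:wait | queues: N=0 E=2 S=1 W=1
Step 3 [EW]: N:wait,E:car4-GO,S:wait,W:car5-GO | queues: N=0 E=1 S=1 W=0
Step 4 [EW]: N:wait,E:car6-GO,S:wait,W:empty | queues: N=0 E=0 S=1 W=0
Step 5 [EW]: N:wait,E:empty,S:wait,W:empty | queues: N=0 E=0 S=1 W=0
Step 6 [EW]: N:wait,E:empty,S:wait,W:empty | queues: N=0 E=0 S=1 W=0
Cars crossed by step 6: 5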